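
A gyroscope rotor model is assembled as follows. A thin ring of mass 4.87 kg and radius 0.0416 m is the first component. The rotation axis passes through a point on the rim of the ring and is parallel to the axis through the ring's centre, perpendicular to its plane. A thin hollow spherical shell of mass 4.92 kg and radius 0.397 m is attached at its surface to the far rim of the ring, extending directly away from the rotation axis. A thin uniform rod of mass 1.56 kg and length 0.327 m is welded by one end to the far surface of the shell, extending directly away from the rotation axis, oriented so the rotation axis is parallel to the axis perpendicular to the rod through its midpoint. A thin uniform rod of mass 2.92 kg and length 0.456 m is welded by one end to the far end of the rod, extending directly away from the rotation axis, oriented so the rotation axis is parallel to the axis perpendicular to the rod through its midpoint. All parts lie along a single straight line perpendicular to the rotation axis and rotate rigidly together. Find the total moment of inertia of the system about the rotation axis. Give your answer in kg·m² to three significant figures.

Thin ring: I_cm = MR² = (4.87)(0.0416)² = 0.0084278 kg·m²; centre at d = 0.0416 m, so I = I_cm + Md² gives I = 0.0084278 + (4.87)(0.0416)² = 0.016856 kg·m².
Spherical shell: I_cm = (2/3)MR² = (2/3)(4.92)(0.397)² = 0.51696 kg·m²; centre at d = 0.0416 + 0.0416 + 0.397 = 0.4802 m, so I = I_cm + Md² gives I = 0.51696 + (4.92)(0.4802)² = 1.6515 kg·m².
Thin rod: I_cm = (1/12)ML² = (1/12)(1.56)(0.327)² = 0.013901 kg·m²; centre at d = 0.0416 + 0.0416 + 0.397 + 0.397 + 0.1635 = 1.0407 m, so I = I_cm + Md² gives I = 0.013901 + (1.56)(1.0407)² = 1.7035 kg·m².
Thin rod: I_cm = (1/12)ML² = (1/12)(2.92)(0.456)² = 0.050598 kg·m²; centre at d = 0.0416 + 0.0416 + 0.397 + 0.397 + 0.1635 + 0.1635 + 0.228 = 1.4322 m, so I = I_cm + Md² gives I = 0.050598 + (2.92)(1.4322)² = 6.0401 kg·m².
Total I = 0.016856 + 1.6515 + 1.7035 + 6.0401 = 9.4119 kg·m².

9.41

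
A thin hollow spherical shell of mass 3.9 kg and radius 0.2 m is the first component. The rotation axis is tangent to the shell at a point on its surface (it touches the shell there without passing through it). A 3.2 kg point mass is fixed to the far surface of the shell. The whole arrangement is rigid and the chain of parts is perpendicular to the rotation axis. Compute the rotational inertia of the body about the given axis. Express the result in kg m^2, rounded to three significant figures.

0.772

Spherical shell: I_cm = (2/3)MR² = (2/3)(3.9)(0.2)² = 0.104 kg m^2; centre at d = 0.2 m, so the parallel axis theorem gives I = 0.104 + (3.9)(0.2)² = 0.26 kg m^2.
Point mass: I_cm = 0; centre at d = 0.2 + 0.2 = 0.4 m, so the parallel axis theorem gives I = 0 + (3.2)(0.4)² = 0.512 kg m^2.
Total I = 0.26 + 0.512 = 0.772 kg m^2.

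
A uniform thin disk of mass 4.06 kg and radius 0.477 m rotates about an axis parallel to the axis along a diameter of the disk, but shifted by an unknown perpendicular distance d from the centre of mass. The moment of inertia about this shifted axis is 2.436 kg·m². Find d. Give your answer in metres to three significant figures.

0.737

About the centre-of-mass axis, I_cm = (1/4)MR² = (1/4)(4.06)(0.477)² = 0.23094 kg·m².
Parallel axis theorem: I = I_cm + Md², so Md² = 2.436 − 0.23094 = 2.2051 kg·m².
d = √(2.2051 / 4.06) = 0.73697 m.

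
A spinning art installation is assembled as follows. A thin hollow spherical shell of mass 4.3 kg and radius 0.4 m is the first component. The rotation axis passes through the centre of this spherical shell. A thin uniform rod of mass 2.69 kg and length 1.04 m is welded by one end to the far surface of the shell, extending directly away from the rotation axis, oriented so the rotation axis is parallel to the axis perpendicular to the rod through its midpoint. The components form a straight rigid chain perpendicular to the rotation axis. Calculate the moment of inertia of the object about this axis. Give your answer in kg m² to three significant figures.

Spherical shell: I_cm = (2/3)MR² = (2/3)(4.3)(0.4)² = 0.45867 kg m²; axis through the centre, so I = 0.45867 kg m².
Thin rod: I_cm = (1/12)ML² = (1/12)(2.69)(1.04)² = 0.24246 kg m²; centre at d = 0.4 + 0.52 = 0.92 m, so I = I_cm + Md² gives I = 0.24246 + (2.69)(0.92)² = 2.5193 kg m².
Total I = 0.45867 + 2.5193 = 2.9779 kg m².

2.98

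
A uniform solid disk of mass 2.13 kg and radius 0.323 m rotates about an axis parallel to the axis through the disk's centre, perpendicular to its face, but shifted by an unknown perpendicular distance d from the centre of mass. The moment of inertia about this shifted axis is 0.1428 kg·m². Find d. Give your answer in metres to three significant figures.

0.122

About the centre-of-mass axis, I_cm = (1/2)MR² = (1/2)(2.13)(0.323)² = 0.11111 kg·m².
Parallel axis theorem: I = I_cm + Md², so Md² = 0.1428 − 0.11111 = 0.03169 kg·m².
d = √(0.03169 / 2.13) = 0.12197 m.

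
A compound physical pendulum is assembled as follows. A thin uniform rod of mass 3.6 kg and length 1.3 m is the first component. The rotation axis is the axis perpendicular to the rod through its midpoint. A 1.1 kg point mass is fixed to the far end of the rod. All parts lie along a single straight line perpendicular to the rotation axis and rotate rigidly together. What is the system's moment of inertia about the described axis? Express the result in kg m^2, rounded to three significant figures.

Thin rod: I_cm = (1/12)ML² = (1/12)(3.6)(1.3)² = 0.507 kg m^2; axis through the centre, so I = 0.507 kg m^2.
Point mass: I_cm = 0; centre at d = 0.65 m, so the parallel axis theorem gives I = 0 + (1.1)(0.65)² = 0.46475 kg m^2.
Total I = 0.507 + 0.46475 = 0.97175 kg m^2.

0.972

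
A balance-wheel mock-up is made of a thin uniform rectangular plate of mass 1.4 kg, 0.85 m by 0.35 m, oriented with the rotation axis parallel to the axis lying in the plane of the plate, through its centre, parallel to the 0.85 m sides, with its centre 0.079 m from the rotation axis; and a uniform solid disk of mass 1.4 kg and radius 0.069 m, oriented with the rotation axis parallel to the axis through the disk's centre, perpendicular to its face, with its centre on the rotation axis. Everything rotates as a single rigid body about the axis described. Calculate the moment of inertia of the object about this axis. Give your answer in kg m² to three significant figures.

Rectangular plate: I_cm = (1/12)Mb² = (1/12)(1.4)(0.35)² = 0.014292 kg m²; centre at d = 0.079 m, so I = I_cm + Md² gives I = 0.014292 + (1.4)(0.079)² = 0.023029 kg m².
Solid disk: I_cm = (1/2)MR² = (1/2)(1.4)(0.069)² = 0.0033327 kg m²; axis through the centre, so I = 0.0033327 kg m².
Total I = 0.023029 + 0.0033327 = 0.026362 kg m².

0.0264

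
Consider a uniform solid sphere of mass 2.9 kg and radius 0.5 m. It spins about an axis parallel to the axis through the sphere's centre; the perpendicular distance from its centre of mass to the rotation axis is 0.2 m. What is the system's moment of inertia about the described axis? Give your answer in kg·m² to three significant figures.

0.406

I_cm = (2/5)MR² = (2/5)(2.9)(0.5)² = 0.29 kg·m²; centre at d = 0.2 m, so the parallel axis theorem gives I = 0.29 + (2.9)(0.2)² = 0.406 kg·m².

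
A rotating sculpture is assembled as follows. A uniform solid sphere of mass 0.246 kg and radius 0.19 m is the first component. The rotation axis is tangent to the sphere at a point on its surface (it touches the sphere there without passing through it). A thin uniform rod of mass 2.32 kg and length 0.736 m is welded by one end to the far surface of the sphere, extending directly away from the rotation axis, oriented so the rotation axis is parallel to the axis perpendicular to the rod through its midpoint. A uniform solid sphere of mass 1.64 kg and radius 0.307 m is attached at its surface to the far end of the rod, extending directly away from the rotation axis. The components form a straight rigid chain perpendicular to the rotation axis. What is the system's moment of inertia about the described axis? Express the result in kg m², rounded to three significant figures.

4.80

Solid sphere: I_cm = (2/5)MR² = (2/5)(0.246)(0.19)² = 0.0035522 kg m²; centre at d = 0.19 m, so the parallel axis theorem gives I = 0.0035522 + (0.246)(0.19)² = 0.012433 kg m².
Thin rod: I_cm = (1/12)ML² = (1/12)(2.32)(0.736)² = 0.10473 kg m²; centre at d = 0.19 + 0.19 + 0.368 = 0.748 m, so the parallel axis theorem gives I = 0.10473 + (2.32)(0.748)² = 1.4028 kg m².
Solid sphere: I_cm = (2/5)MR² = (2/5)(1.64)(0.307)² = 0.061827 kg m²; centre at d = 0.19 + 0.19 + 0.368 + 0.368 + 0.307 = 1.423 m, so the parallel axis theorem gives I = 0.061827 + (1.64)(1.423)² = 3.3827 kg m².
Total I = 0.012433 + 1.4028 + 3.3827 = 4.7979 kg m².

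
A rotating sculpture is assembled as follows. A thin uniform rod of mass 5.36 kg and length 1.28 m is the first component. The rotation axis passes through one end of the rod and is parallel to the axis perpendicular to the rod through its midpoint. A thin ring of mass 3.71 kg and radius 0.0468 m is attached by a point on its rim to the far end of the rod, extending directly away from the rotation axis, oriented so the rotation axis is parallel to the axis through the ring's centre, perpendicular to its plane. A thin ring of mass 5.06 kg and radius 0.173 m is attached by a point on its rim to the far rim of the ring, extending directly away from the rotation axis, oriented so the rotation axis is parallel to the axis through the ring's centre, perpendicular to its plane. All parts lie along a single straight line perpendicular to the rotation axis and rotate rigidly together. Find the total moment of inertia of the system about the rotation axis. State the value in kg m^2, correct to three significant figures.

Thin rod: I_cm = (1/12)ML² = (1/12)(5.36)(1.28)² = 0.73182 kg m^2; centre at d = 0.64 m, so I = I_cm + Md² gives I = 0.73182 + (5.36)(0.64)² = 2.9273 kg m^2.
Thin ring: I_cm = MR² = (3.71)(0.0468)² = 0.0081258 kg m^2; centre at d = 0.64 + 0.64 + 0.0468 = 1.3268 m, so I = I_cm + Md² gives I = 0.0081258 + (3.71)(1.3268)² = 6.5392 kg m^2.
Thin ring: I_cm = MR² = (5.06)(0.173)² = 0.15144 kg m^2; centre at d = 0.64 + 0.64 + 0.0468 + 0.0468 + 0.173 = 1.5466 m, so I = I_cm + Md² gives I = 0.15144 + (5.06)(1.5466)² = 12.255 kg m^2.
Total I = 2.9273 + 6.5392 + 12.255 = 21.721 kg m^2.

21.7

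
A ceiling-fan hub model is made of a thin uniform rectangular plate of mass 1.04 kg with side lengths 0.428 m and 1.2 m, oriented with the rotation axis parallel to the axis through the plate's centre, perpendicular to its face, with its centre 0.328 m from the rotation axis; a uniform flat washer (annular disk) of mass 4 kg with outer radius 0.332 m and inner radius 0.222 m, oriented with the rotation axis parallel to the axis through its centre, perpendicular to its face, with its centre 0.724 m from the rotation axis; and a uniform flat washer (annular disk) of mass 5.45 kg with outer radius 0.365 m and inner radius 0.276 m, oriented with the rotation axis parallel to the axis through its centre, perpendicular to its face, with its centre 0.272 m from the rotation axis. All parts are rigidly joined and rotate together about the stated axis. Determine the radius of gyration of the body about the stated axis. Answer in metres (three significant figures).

Rectangular plate: I_cm = (1/12)M(a²+b²) = (1/12)(1.04)[(0.428)² + (1.2)²] = 0.14068 kg·m²; centre at d = 0.328 m, so the parallel axis theorem gives I = 0.14068 + (1.04)(0.328)² = 0.25256 kg·m².
Annular disk: I_cm = (1/2)M(R²+r²) = (1/2)(4)[(0.332)² + (0.222)²] = 0.31902 kg·m²; centre at d = 0.724 m, so the parallel axis theorem gives I = 0.31902 + (4)(0.724)² = 2.4157 kg·m².
Annular disk: I_cm = (1/2)M(R²+r²) = (1/2)(5.45)[(0.365)² + (0.276)²] = 0.57062 kg·m²; centre at d = 0.272 m, so the parallel axis theorem gives I = 0.57062 + (5.45)(0.272)² = 0.97383 kg·m².
Total I = 3.6421 kg·m²; total mass M = 10.49 kg.
k = √(I/M) = √(3.6421/10.49) = 0.58924 m.

0.589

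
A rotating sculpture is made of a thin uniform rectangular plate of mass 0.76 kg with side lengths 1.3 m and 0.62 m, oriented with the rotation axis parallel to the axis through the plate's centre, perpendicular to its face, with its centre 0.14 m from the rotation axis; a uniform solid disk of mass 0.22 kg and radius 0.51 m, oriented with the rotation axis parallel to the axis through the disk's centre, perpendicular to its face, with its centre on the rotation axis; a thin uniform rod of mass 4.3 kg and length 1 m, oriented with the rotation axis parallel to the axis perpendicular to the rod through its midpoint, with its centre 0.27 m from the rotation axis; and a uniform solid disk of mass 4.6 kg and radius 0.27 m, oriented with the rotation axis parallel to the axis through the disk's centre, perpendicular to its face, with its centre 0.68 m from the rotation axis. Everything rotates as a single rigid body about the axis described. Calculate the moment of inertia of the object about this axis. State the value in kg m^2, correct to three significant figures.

3.14

Rectangular plate: I_cm = (1/12)M(a²+b²) = (1/12)(0.76)[(1.3)² + (0.62)²] = 0.13138 kg m^2; centre at d = 0.14 m, so I = I_cm + Md² gives I = 0.13138 + (0.76)(0.14)² = 0.14627 kg m^2.
Solid disk: I_cm = (1/2)MR² = (1/2)(0.22)(0.51)² = 0.028611 kg m^2; axis through the centre, so I = 0.028611 kg m^2.
Thin rod: I_cm = (1/12)ML² = (1/12)(4.3)(1)² = 0.35833 kg m^2; centre at d = 0.27 m, so I = I_cm + Md² gives I = 0.35833 + (4.3)(0.27)² = 0.6718 kg m^2.
Solid disk: I_cm = (1/2)MR² = (1/2)(4.6)(0.27)² = 0.16767 kg m^2; centre at d = 0.68 m, so I = I_cm + Md² gives I = 0.16767 + (4.6)(0.68)² = 2.2947 kg m^2.
Total I = 0.14627 + 0.028611 + 0.6718 + 2.2947 = 3.1414 kg m^2.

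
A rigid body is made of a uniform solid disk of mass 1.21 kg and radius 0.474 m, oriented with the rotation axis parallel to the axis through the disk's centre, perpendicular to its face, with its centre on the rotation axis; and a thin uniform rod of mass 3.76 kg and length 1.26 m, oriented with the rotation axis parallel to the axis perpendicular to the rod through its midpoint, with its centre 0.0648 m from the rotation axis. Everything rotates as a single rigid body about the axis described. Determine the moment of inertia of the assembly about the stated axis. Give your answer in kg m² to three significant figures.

Solid disk: I_cm = (1/2)MR² = (1/2)(1.21)(0.474)² = 0.13593 kg m²; axis through the centre, so I = 0.13593 kg m².
Thin rod: I_cm = (1/12)ML² = (1/12)(3.76)(1.26)² = 0.49745 kg m²; centre at d = 0.0648 m, so the parallel axis theorem gives I = 0.49745 + (3.76)(0.0648)² = 0.51324 kg m².
Total I = 0.13593 + 0.51324 = 0.64917 kg m².

0.649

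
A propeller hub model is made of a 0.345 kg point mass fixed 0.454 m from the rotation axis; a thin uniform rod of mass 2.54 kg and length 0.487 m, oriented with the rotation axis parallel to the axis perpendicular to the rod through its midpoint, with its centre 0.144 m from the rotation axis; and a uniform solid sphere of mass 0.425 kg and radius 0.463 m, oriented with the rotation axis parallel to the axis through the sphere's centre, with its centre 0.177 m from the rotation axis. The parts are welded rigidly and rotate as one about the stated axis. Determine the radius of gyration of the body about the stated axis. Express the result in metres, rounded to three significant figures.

Point mass: I_cm = 0; centre at d = 0.454 m, so I = I_cm + Md² gives I = 0 + (0.345)(0.454)² = 0.07111 kg m^2.
Thin rod: I_cm = (1/12)ML² = (1/12)(2.54)(0.487)² = 0.050201 kg m^2; centre at d = 0.144 m, so I = I_cm + Md² gives I = 0.050201 + (2.54)(0.144)² = 0.10287 kg m^2.
Solid sphere: I_cm = (2/5)MR² = (2/5)(0.425)(0.463)² = 0.036443 kg m^2; centre at d = 0.177 m, so I = I_cm + Md² gives I = 0.036443 + (0.425)(0.177)² = 0.049758 kg m^2.
Total I = 0.22374 kg m^2; total mass M = 3.31 kg.
k = √(I/M) = √(0.22374/3.31) = 0.25999 m.

0.260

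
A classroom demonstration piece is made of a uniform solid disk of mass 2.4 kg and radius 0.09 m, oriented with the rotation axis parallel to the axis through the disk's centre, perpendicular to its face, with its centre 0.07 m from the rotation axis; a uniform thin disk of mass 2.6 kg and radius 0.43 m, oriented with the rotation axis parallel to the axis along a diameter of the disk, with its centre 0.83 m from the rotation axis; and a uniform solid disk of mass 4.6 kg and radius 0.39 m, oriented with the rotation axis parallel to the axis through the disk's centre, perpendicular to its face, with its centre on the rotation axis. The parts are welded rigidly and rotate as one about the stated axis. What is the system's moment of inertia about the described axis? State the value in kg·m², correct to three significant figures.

2.28

Solid disk: I_cm = (1/2)MR² = (1/2)(2.4)(0.09)² = 0.00972 kg·m²; centre at d = 0.07 m, so the parallel axis theorem gives I = 0.00972 + (2.4)(0.07)² = 0.02148 kg·m².
Thin disk: I_cm = (1/4)MR² = (1/4)(2.6)(0.43)² = 0.12018 kg·m²; centre at d = 0.83 m, so the parallel axis theorem gives I = 0.12018 + (2.6)(0.83)² = 1.9113 kg·m².
Solid disk: I_cm = (1/2)MR² = (1/2)(4.6)(0.39)² = 0.34983 kg·m²; axis through the centre, so I = 0.34983 kg·m².
Total I = 0.02148 + 1.9113 + 0.34983 = 2.2826 kg·m².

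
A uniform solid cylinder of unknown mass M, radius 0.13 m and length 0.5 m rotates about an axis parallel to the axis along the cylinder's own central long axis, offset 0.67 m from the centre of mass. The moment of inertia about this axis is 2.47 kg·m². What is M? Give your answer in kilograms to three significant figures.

5.40

I = I_cm + Md² = (1/2)MR² + Md² = M·[0.5·(0.13)² + (0.67)²] = M·0.45735.
So M = 2.47 / 0.45735 = 5.4007 kg.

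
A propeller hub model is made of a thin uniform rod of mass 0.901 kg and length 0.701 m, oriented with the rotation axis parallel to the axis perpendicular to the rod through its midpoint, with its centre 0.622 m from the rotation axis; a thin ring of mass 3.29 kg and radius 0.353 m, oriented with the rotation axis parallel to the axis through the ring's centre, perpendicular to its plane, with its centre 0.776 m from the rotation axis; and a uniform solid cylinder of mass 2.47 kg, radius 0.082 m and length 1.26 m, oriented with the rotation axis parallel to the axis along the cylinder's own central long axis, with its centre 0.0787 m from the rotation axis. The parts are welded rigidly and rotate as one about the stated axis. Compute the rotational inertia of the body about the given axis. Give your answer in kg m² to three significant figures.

Thin rod: I_cm = (1/12)ML² = (1/12)(0.901)(0.701)² = 0.036896 kg m²; centre at d = 0.622 m, so the parallel axis theorem gives I = 0.036896 + (0.901)(0.622)² = 0.38548 kg m².
Thin ring: I_cm = MR² = (3.29)(0.353)² = 0.40996 kg m²; centre at d = 0.776 m, so the parallel axis theorem gives I = 0.40996 + (3.29)(0.776)² = 2.3911 kg m².
Solid cylinder: I_cm = (1/2)MR² = (1/2)(2.47)(0.082)² = 0.0083041 kg m²; centre at d = 0.0787 m, so the parallel axis theorem gives I = 0.0083041 + (2.47)(0.0787)² = 0.023603 kg m².
Total I = 0.38548 + 2.3911 + 0.023603 = 2.8002 kg m².

2.80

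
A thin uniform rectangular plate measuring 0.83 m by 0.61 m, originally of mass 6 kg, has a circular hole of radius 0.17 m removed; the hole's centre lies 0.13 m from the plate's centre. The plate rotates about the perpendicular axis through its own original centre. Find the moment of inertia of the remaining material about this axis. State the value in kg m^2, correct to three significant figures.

0.497

Unpierced body about its centre: I₀ = (1/12)M(a²+b²) = (1/12)(6)[(0.83)² + (0.61)²] = 0.5305 kg m^2.
The removed disk has mass m = M·πr²/(ab) = (6)·π(0.17)²/(0.83·0.61) = 1.0759 kg (same uniform areal density).
Its moment of inertia about the rotation axis (parallel-axis theorem): I_hole = (1/2)mr² + md² = (1/2)(1.0759)(0.17)² + (1.0759)(0.13)² = 0.033731 kg m^2.
Treating the hole as negative mass, I = I₀ − I_hole = 0.5305 − 0.033731 = 0.49677 kg m^2.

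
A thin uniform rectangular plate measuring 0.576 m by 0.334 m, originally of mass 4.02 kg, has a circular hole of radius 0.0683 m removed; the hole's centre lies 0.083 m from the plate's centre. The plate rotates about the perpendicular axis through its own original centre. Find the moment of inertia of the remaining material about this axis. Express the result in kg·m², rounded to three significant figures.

0.146

Unpierced body about its centre: I₀ = (1/12)M(a²+b²) = (1/12)(4.02)[(0.576)² + (0.334)²] = 0.14852 kg·m².
The removed disk has mass m = M·πr²/(ab) = (4.02)·π(0.0683)²/(0.576·0.334) = 0.30623 kg (same uniform areal density).
Its moment of inertia about the rotation axis (parallel-axis theorem): I_hole = (1/2)mr² + md² = (1/2)(0.30623)(0.0683)² + (0.30623)(0.083)² = 0.0028239 kg·m².
Treating the hole as negative mass, I = I₀ − I_hole = 0.14852 − 0.0028239 = 0.14569 kg·m².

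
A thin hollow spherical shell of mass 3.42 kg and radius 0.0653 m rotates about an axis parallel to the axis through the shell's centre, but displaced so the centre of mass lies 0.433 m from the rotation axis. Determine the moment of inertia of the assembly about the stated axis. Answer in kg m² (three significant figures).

I_cm = (2/3)MR² = (2/3)(3.42)(0.0653)² = 0.0097221 kg m²; centre at d = 0.433 m, so the parallel axis theorem gives I = 0.0097221 + (3.42)(0.433)² = 0.65093 kg m².

0.651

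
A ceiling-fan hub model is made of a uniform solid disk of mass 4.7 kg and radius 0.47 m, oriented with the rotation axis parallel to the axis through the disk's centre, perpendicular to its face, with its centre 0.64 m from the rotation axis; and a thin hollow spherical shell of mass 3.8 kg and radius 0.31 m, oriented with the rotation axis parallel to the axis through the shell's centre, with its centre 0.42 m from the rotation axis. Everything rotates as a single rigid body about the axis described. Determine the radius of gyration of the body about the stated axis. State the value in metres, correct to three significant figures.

Solid disk: I_cm = (1/2)MR² = (1/2)(4.7)(0.47)² = 0.51911 kg·m²; centre at d = 0.64 m, so the parallel axis theorem gives I = 0.51911 + (4.7)(0.64)² = 2.4442 kg·m².
Spherical shell: I_cm = (2/3)MR² = (2/3)(3.8)(0.31)² = 0.24345 kg·m²; centre at d = 0.42 m, so the parallel axis theorem gives I = 0.24345 + (3.8)(0.42)² = 0.91377 kg·m².
Total I = 3.358 kg·m²; total mass M = 8.5 kg.
k = √(I/M) = √(3.358/8.5) = 0.62854 m.

0.629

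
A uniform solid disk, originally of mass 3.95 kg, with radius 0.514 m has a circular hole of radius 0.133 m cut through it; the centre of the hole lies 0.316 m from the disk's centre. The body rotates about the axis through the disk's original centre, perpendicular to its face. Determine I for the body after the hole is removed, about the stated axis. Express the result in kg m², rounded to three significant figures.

Unpierced body about its centre: I₀ = (1/2)MR² = (1/2)(3.95)(0.514)² = 0.52179 kg m².
The removed disk has mass m = M·(r/R)² = (3.95)(0.133/0.514)² = 0.26447 kg (same uniform areal density).
Its moment of inertia about the rotation axis (parallel-axis theorem): I_hole = (1/2)mr² + md² = (1/2)(0.26447)(0.133)² + (0.26447)(0.316)² = 0.028748 kg m².
Treating the hole as negative mass, I = I₀ − I_hole = 0.52179 − 0.028748 = 0.49304 kg m².

0.493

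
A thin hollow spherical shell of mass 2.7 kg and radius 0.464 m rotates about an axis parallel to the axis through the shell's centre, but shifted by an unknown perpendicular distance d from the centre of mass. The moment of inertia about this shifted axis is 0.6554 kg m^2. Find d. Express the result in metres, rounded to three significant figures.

0.315

About the centre-of-mass axis, I_cm = (2/3)MR² = (2/3)(2.7)(0.464)² = 0.38753 kg m^2.
Parallel axis theorem: I = I_cm + Md², so Md² = 0.6554 − 0.38753 = 0.26787 kg m^2.
d = √(0.26787 / 2.7) = 0.31498 m.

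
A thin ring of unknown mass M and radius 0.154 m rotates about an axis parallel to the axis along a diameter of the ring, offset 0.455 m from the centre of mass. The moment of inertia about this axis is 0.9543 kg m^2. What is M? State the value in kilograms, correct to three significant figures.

4.36

I = I_cm + Md² = (1/2)MR² + Md² = M·[0.5·(0.154)² + (0.455)²] = M·0.21888.
So M = 0.9543 / 0.21888 = 4.3599 kg.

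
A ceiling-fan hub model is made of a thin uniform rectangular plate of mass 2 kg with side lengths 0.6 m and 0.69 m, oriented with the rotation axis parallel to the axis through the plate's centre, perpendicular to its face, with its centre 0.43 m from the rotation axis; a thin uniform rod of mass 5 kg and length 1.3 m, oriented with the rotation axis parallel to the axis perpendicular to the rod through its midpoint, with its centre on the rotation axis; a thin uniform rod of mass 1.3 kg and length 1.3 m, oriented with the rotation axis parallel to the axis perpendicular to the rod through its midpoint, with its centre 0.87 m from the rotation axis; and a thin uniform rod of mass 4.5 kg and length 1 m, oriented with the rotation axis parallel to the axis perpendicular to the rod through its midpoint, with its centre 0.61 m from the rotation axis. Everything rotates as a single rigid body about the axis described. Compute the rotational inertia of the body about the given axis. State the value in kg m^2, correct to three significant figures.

Rectangular plate: I_cm = (1/12)M(a²+b²) = (1/12)(2)[(0.6)² + (0.69)²] = 0.13935 kg m^2; centre at d = 0.43 m, so I = I_cm + Md² gives I = 0.13935 + (2)(0.43)² = 0.50915 kg m^2.
Thin rod: I_cm = (1/12)ML² = (1/12)(5)(1.3)² = 0.70417 kg m^2; axis through the centre, so I = 0.70417 kg m^2.
Thin rod: I_cm = (1/12)ML² = (1/12)(1.3)(1.3)² = 0.18308 kg m^2; centre at d = 0.87 m, so I = I_cm + Md² gives I = 0.18308 + (1.3)(0.87)² = 1.1671 kg m^2.
Thin rod: I_cm = (1/12)ML² = (1/12)(4.5)(1)² = 0.375 kg m^2; centre at d = 0.61 m, so I = I_cm + Md² gives I = 0.375 + (4.5)(0.61)² = 2.0495 kg m^2.
Total I = 0.50915 + 0.70417 + 1.1671 + 2.0495 = 4.4298 kg m^2.

4.43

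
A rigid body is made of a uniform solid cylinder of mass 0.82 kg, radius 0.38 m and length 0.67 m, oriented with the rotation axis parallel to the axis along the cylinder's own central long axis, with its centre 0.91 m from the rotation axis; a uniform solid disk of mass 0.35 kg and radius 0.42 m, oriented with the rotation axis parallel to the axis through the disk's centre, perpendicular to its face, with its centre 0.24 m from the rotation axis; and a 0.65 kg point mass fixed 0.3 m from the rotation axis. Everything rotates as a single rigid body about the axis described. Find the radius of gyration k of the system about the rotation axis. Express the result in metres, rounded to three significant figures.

0.683

Solid cylinder: I_cm = (1/2)MR² = (1/2)(0.82)(0.38)² = 0.059204 kg m²; centre at d = 0.91 m, so the parallel axis theorem gives I = 0.059204 + (0.82)(0.91)² = 0.73825 kg m².
Solid disk: I_cm = (1/2)MR² = (1/2)(0.35)(0.42)² = 0.03087 kg m²; centre at d = 0.24 m, so the parallel axis theorem gives I = 0.03087 + (0.35)(0.24)² = 0.05103 kg m².
Point mass: I_cm = 0; centre at d = 0.3 m, so the parallel axis theorem gives I = 0 + (0.65)(0.3)² = 0.0585 kg m².
Total I = 0.84778 kg m²; total mass M = 1.82 kg.
k = √(I/M) = √(0.84778/1.82) = 0.6825 m.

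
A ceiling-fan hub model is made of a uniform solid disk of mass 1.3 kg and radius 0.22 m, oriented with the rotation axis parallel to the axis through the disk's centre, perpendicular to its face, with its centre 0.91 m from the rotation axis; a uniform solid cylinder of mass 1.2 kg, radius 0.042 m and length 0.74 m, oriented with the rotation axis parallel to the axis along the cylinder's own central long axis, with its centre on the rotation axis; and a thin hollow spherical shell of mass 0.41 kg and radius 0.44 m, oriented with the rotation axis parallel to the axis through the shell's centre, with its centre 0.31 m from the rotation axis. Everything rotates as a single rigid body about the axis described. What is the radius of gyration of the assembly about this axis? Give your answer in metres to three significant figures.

Solid disk: I_cm = (1/2)MR² = (1/2)(1.3)(0.22)² = 0.03146 kg·m²; centre at d = 0.91 m, so the parallel axis theorem gives I = 0.03146 + (1.3)(0.91)² = 1.108 kg·m².
Solid cylinder: I_cm = (1/2)MR² = (1/2)(1.2)(0.042)² = 0.0010584 kg·m²; axis through the centre, so I = 0.0010584 kg·m².
Spherical shell: I_cm = (2/3)MR² = (2/3)(0.41)(0.44)² = 0.052917 kg·m²; centre at d = 0.31 m, so the parallel axis theorem gives I = 0.052917 + (0.41)(0.31)² = 0.092318 kg·m².
Total I = 1.2014 kg·m²; total mass M = 2.91 kg.
k = √(I/M) = √(1.2014/2.91) = 0.64253 m.

0.643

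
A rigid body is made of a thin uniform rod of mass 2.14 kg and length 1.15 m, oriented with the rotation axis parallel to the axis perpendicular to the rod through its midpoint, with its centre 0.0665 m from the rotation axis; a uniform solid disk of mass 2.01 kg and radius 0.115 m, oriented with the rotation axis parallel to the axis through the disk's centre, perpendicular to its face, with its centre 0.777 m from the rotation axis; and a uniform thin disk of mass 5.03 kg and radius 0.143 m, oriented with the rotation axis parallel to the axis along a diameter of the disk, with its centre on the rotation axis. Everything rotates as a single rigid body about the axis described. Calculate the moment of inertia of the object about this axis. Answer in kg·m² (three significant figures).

1.50

Thin rod: I_cm = (1/12)ML² = (1/12)(2.14)(1.15)² = 0.23585 kg·m²; centre at d = 0.0665 m, so the parallel axis theorem gives I = 0.23585 + (2.14)(0.0665)² = 0.24531 kg·m².
Solid disk: I_cm = (1/2)MR² = (1/2)(2.01)(0.115)² = 0.013291 kg·m²; centre at d = 0.777 m, so the parallel axis theorem gives I = 0.013291 + (2.01)(0.777)² = 1.2268 kg·m².
Thin disk: I_cm = (1/4)MR² = (1/4)(5.03)(0.143)² = 0.025715 kg·m²; axis through the centre, so I = 0.025715 kg·m².
Total I = 0.24531 + 1.2268 + 0.025715 = 1.4978 kg·m².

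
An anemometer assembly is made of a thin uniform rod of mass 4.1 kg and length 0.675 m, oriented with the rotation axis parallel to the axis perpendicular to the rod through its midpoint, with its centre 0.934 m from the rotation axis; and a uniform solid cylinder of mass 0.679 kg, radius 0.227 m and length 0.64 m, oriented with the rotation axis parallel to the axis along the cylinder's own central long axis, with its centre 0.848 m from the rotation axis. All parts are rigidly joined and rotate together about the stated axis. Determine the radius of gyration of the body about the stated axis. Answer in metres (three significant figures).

0.942

Thin rod: I_cm = (1/12)ML² = (1/12)(4.1)(0.675)² = 0.15567 kg m²; centre at d = 0.934 m, so I = I_cm + Md² gives I = 0.15567 + (4.1)(0.934)² = 3.7323 kg m².
Solid cylinder: I_cm = (1/2)MR² = (1/2)(0.679)(0.227)² = 0.017494 kg m²; centre at d = 0.848 m, so I = I_cm + Md² gives I = 0.017494 + (0.679)(0.848)² = 0.50577 kg m².
Total I = 4.2381 kg m²; total mass M = 4.779 kg.
k = √(I/M) = √(4.2381/4.779) = 0.94171 m.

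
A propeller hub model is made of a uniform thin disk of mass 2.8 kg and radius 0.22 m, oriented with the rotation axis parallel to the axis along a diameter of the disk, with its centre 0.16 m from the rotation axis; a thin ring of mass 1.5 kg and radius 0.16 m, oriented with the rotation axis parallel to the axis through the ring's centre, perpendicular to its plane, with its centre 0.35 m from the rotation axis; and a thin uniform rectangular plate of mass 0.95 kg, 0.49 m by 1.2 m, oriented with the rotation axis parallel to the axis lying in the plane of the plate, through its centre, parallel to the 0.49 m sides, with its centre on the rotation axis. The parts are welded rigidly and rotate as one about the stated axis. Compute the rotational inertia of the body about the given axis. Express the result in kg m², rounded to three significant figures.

0.442

Thin disk: I_cm = (1/4)MR² = (1/4)(2.8)(0.22)² = 0.03388 kg m²; centre at d = 0.16 m, so I = I_cm + Md² gives I = 0.03388 + (2.8)(0.16)² = 0.10556 kg m².
Thin ring: I_cm = MR² = (1.5)(0.16)² = 0.0384 kg m²; centre at d = 0.35 m, so I = I_cm + Md² gives I = 0.0384 + (1.5)(0.35)² = 0.22215 kg m².
Rectangular plate: I_cm = (1/12)Mb² = (1/12)(0.95)(1.2)² = 0.114 kg m²; axis through the centre, so I = 0.114 kg m².
Total I = 0.10556 + 0.22215 + 0.114 = 0.44171 kg m².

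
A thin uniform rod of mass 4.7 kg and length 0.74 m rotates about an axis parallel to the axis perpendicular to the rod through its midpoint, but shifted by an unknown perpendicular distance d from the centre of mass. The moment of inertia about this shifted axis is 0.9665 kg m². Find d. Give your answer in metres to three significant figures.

0.400

About the centre-of-mass axis, I_cm = (1/12)ML² = (1/12)(4.7)(0.74)² = 0.21448 kg m².
Parallel axis theorem: I = I_cm + Md², so Md² = 0.9665 − 0.21448 = 0.75202 kg m².
d = √(0.75202 / 4.7) = 0.40001 m.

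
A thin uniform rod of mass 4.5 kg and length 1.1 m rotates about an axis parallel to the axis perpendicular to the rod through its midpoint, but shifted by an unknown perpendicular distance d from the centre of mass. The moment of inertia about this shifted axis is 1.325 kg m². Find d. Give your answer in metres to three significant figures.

About the centre-of-mass axis, I_cm = (1/12)ML² = (1/12)(4.5)(1.1)² = 0.45375 kg m².
Parallel axis theorem: I = I_cm + Md², so Md² = 1.325 − 0.45375 = 0.87125 kg m².
d = √(0.87125 / 4.5) = 0.44001 m.

0.440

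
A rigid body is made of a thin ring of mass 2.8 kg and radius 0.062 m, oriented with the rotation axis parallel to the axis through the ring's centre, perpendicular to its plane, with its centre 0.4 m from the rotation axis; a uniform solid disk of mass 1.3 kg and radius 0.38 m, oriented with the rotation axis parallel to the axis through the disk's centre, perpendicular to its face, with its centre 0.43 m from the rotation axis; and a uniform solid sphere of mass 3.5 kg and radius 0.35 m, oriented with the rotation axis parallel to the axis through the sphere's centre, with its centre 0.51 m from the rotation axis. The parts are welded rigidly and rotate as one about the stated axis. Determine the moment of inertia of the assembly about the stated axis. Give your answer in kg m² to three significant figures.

1.87

Thin ring: I_cm = MR² = (2.8)(0.062)² = 0.010763 kg m²; centre at d = 0.4 m, so the parallel axis theorem gives I = 0.010763 + (2.8)(0.4)² = 0.45876 kg m².
Solid disk: I_cm = (1/2)MR² = (1/2)(1.3)(0.38)² = 0.09386 kg m²; centre at d = 0.43 m, so the parallel axis theorem gives I = 0.09386 + (1.3)(0.43)² = 0.33423 kg m².
Solid sphere: I_cm = (2/5)MR² = (2/5)(3.5)(0.35)² = 0.1715 kg m²; centre at d = 0.51 m, so the parallel axis theorem gives I = 0.1715 + (3.5)(0.51)² = 1.0818 kg m².
Total I = 0.45876 + 0.33423 + 1.0818 = 1.8748 kg m².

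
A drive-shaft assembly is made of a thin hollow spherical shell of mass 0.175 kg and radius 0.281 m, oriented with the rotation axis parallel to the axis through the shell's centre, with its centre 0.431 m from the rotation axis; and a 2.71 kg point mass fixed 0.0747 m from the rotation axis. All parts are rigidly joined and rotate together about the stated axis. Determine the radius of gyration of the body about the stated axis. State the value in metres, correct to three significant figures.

Spherical shell: I_cm = (2/3)MR² = (2/3)(0.175)(0.281)² = 0.0092121 kg m²; centre at d = 0.431 m, so I = I_cm + Md² gives I = 0.0092121 + (0.175)(0.431)² = 0.04172 kg m².
Point mass: I_cm = 0; centre at d = 0.0747 m, so I = I_cm + Md² gives I = 0 + (2.71)(0.0747)² = 0.015122 kg m².
Total I = 0.056842 kg m²; total mass M = 2.885 kg.
k = √(I/M) = √(0.056842/2.885) = 0.14037 m.

0.140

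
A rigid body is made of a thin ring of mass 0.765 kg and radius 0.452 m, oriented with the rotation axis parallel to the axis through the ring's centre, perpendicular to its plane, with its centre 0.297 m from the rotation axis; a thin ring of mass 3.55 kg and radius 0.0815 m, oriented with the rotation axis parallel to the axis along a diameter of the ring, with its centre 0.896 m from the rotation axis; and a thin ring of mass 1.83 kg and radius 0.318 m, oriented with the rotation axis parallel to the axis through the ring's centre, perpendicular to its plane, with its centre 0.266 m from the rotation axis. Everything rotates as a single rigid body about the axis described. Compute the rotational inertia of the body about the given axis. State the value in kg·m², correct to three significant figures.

Thin ring: I_cm = MR² = (0.765)(0.452)² = 0.15629 kg·m²; centre at d = 0.297 m, so I = I_cm + Md² gives I = 0.15629 + (0.765)(0.297)² = 0.22377 kg·m².
Thin ring: I_cm = (1/2)MR² = (1/2)(3.55)(0.0815)² = 0.01179 kg·m²; centre at d = 0.896 m, so I = I_cm + Md² gives I = 0.01179 + (3.55)(0.896)² = 2.8618 kg·m².
Thin ring: I_cm = MR² = (1.83)(0.318)² = 0.18506 kg·m²; centre at d = 0.266 m, so I = I_cm + Md² gives I = 0.18506 + (1.83)(0.266)² = 0.31454 kg·m².
Total I = 0.22377 + 2.8618 + 0.31454 = 3.4001 kg·m².

3.40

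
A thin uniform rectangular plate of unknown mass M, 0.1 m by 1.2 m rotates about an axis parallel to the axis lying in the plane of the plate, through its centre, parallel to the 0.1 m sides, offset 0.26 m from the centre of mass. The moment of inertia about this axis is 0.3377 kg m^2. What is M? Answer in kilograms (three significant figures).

I = I_cm + Md² = (1/12)Mb² + Md² = M·[0.0833333·(1.2)² + (0.26)²] = M·0.1876.
So M = 0.3377 / 0.1876 = 1.8001 kg.

1.80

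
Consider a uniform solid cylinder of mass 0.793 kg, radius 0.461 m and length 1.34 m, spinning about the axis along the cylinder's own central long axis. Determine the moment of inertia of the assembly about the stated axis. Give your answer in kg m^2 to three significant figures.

0.0843

I_cm = (1/2)MR² = (1/2)(0.793)(0.461)² = 0.084265 kg m^2; axis through the centre, so I = 0.084265 kg m^2.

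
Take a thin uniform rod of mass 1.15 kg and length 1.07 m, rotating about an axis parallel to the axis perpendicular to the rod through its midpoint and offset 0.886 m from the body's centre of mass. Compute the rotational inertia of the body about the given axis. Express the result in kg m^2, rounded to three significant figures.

I_cm = (1/12)ML² = (1/12)(1.15)(1.07)² = 0.10972 kg m^2; centre at d = 0.886 m, so I = I_cm + Md² gives I = 0.10972 + (1.15)(0.886)² = 1.0125 kg m^2.

1.01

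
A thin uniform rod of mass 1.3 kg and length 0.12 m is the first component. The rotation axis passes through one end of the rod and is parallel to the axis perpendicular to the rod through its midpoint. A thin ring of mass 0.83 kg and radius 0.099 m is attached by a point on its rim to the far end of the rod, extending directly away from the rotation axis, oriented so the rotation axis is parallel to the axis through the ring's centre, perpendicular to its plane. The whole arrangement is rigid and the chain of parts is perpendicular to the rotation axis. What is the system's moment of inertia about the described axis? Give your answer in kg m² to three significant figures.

Thin rod: I_cm = (1/12)ML² = (1/12)(1.3)(0.12)² = 0.00156 kg m²; centre at d = 0.06 m, so I = I_cm + Md² gives I = 0.00156 + (1.3)(0.06)² = 0.00624 kg m².
Thin ring: I_cm = MR² = (0.83)(0.099)² = 0.0081348 kg m²; centre at d = 0.06 + 0.06 + 0.099 = 0.219 m, so I = I_cm + Md² gives I = 0.0081348 + (0.83)(0.219)² = 0.047942 kg m².
Total I = 0.00624 + 0.047942 = 0.054182 kg m².

0.0542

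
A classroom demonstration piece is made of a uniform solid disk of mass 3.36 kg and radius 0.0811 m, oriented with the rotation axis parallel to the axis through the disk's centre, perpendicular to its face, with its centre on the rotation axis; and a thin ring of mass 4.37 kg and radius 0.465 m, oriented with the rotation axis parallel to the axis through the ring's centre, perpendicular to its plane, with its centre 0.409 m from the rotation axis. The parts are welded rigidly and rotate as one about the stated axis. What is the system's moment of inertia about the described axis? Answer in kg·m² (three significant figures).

Solid disk: I_cm = (1/2)MR² = (1/2)(3.36)(0.0811)² = 0.01105 kg·m²; axis through the centre, so I = 0.01105 kg·m².
Thin ring: I_cm = MR² = (4.37)(0.465)² = 0.9449 kg·m²; centre at d = 0.409 m, so the parallel axis theorem gives I = 0.9449 + (4.37)(0.409)² = 1.6759 kg·m².
Total I = 0.01105 + 1.6759 = 1.687 kg·m².

1.69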